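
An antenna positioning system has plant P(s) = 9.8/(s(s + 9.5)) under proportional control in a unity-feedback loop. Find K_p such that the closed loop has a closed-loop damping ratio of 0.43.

Closed-loop characteristic equation: s² + 9.5s + K_p·9.8 = 0.
So ω_n = √(9.8K_p) and 2ζω_n = 9.5, giving ζ = 9.5/(2√(9.8K_p)).
Setting ζ = 0.43: √(9.8K_p) = 9.5/(2·0.43) = 11.05, so K_p = 122/9.8 = 12.5.

K_p = 12.5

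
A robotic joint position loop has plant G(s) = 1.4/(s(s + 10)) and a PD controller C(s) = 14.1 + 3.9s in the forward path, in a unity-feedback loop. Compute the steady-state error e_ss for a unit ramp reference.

0.507

The loop has one pole at the origin (type 1). Velocity error constant K_v = lim_{s→0} s·C(s)G(s) = 14.1·1.4/10 = 1.974.
Steady-state error to a unit ramp: e_ss = 1/K_v = 0.507.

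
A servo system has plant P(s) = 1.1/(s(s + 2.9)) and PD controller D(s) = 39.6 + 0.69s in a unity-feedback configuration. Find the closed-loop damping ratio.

ζ = 0.277

Forward path: (39.6 + 0.69s)·1.1/(s(s+2.9)). The closed-loop characteristic equation is s² + (2.9 + 1.1·0.69)s + 1.1·39.6 = 0.
That is s² + 3.659s + 43.56 = 0, so ω_n = 6.6 rad/s and ζ = 3.659/(2·6.6) = 0.2772.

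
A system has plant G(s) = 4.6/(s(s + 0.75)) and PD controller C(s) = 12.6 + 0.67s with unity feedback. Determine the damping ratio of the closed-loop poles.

Forward path: (12.6 + 0.67s)·4.6/(s(s+0.75)). The closed-loop characteristic equation is s² + (0.75 + 4.6·0.67)s + 4.6·12.6 = 0.
That is s² + 3.832s + 57.96 = 0, so ω_n = 7.613 rad/s and ζ = 3.832/(2·7.613) = 0.2517.

ζ = 0.252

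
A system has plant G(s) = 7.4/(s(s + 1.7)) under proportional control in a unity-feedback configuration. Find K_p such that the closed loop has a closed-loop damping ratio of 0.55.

K_p = 0.323

Closed-loop characteristic equation: s² + 1.7s + K_p·7.4 = 0.
So ω_n = √(7.4K_p) and 2ζω_n = 1.7, giving ζ = 1.7/(2√(7.4K_p)).
Setting ζ = 0.55: √(7.4K_p) = 1.7/(2·0.55) = 1.545, so K_p = 2.388/7.4 = 0.323.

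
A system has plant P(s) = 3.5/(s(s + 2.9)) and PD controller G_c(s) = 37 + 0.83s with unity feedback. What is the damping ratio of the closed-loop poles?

Forward path: (37 + 0.83s)·3.5/(s(s+2.9)). The closed-loop characteristic equation is s² + (2.9 + 3.5·0.83)s + 3.5·37 = 0.
That is s² + 5.805s + 129.5 = 0, so ω_n = 11.38 rad/s and ζ = 5.805/(2·11.38) = 0.2551.

ζ = 0.255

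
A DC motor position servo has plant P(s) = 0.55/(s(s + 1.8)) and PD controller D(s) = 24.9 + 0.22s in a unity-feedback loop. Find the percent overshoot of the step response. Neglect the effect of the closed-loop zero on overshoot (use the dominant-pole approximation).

43%

Forward path: (24.9 + 0.22s)·0.55/(s(s+1.8)). The closed-loop characteristic equation is s² + (1.8 + 0.55·0.22)s + 0.55·24.9 = 0.
That is s² + 1.921s + 13.7 = 0, so ω_n = 3.701 rad/s and ζ = 1.921/(2·3.701) = 0.2595.
%OS = 100·exp(−πζ/√(1−ζ²)) = 43%.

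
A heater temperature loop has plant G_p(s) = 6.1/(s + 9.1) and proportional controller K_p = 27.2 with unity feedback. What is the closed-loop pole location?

Closed-loop transfer function: T(s) = K_p·G_p(s)/(1 + K_p·G_p(s)) = 165.9/(s + 9.1 + 165.9) = 165.9/(s + 175).
The closed-loop pole is at s = −175.

s = -175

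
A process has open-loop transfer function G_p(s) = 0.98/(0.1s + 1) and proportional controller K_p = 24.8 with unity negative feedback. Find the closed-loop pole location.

Closed loop: T(s) = K_p·G_p/(1+K_p·G_p) = 24.3/(0.1s + 1 + 24.3), with pole at s = −(1 + 24.3)/0.1 = −253.

s = -253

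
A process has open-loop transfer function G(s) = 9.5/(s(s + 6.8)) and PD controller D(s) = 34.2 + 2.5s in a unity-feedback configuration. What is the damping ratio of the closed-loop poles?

ζ = 0.847

Forward path: (34.2 + 2.5s)·9.5/(s(s+6.8)). The closed-loop characteristic equation is s² + (6.8 + 9.5·2.5)s + 9.5·34.2 = 0.
That is s² + 30.55s + 324.9 = 0, so ω_n = 18.02 rad/s and ζ = 30.55/(2·18.02) = 0.8474.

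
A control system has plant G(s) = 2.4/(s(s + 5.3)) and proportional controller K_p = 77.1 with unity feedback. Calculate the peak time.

T_p = 0.235 s

From 1 + K_pG(s) = 0: s² + 5.3s + 185 = 0 ⇒ ω_n = 13.6, ζ = 0.1948.
Damped frequency ω_d = ω_n√(1−ζ²) = 13.34 rad/s, so peak time T_p = π/ω_d = 0.235 s.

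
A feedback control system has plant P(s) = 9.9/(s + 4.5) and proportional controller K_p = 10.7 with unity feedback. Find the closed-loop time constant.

τ = 0.00906 s

Closed-loop transfer function: T(s) = K_p·P(s)/(1 + K_p·P(s)) = 105.9/(s + 4.5 + 105.9) = 105.9/(s + 110.4).
Time constant τ = 1/110.4 = 0.00906 s.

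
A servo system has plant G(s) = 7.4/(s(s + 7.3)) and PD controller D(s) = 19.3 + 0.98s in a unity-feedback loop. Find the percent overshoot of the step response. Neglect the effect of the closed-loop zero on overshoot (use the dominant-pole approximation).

8.97%

Forward path: (19.3 + 0.98s)·7.4/(s(s+7.3)). The closed-loop characteristic equation is s² + (7.3 + 7.4·0.98)s + 7.4·19.3 = 0.
That is s² + 14.55s + 142.8 = 0, so ω_n = 11.95 rad/s and ζ = 14.55/(2·11.95) = 0.6088.
%OS = 100·exp(−πζ/√(1−ζ²)) = 8.97%.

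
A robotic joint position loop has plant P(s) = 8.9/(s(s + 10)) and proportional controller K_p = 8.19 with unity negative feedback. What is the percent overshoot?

Closed-loop characteristic equation: s² + 10s + 72.89 = 0, so ω_n = 8.538 rad/s and ζ = 10/(2·8.538) = 0.5856.
%OS = 100·exp(−πζ/√(1−ζ²)) = 100·exp(−π·0.5856/√0.657) = 10.3%.

10.3%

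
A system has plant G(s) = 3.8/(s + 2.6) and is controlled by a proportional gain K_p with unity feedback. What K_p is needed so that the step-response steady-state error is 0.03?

Steady-state error for a unit step on this type-0 loop is 1/(1 + K_p·G(0)).
G(0) = 1.462. Require 1/(1 + K_p·1.462) = 0.03, so 1 + 1.462·K_p = 33.33.
K_p = (33.33 − 1)/1.462 = 22.1.

K_p = 22.1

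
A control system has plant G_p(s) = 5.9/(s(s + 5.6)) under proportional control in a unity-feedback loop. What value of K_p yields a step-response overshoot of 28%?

From %OS = 100·exp(−πζ/√(1−ζ²)) = 28%, ζ = −ln(0.28)/√(π²+ln²(0.28)) = 0.3755.
Characteristic equation s² + 5.6s + 5.9K_p = 0 gives ζ = 5.6/(2√(5.9K_p)).
Setting ζ = 0.3755: √(5.9K_p) = 5.6/(2·0.3755) = 7.456, so K_p = 55.59/5.9 = 9.42.

K_p = 9.42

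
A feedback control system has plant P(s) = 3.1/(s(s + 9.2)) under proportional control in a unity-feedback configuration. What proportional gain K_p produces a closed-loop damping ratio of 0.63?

Closed-loop characteristic equation: s² + 9.2s + K_p·3.1 = 0.
So ω_n = √(3.1K_p) and 2ζω_n = 9.2, giving ζ = 9.2/(2√(3.1K_p)).
Setting ζ = 0.63: √(3.1K_p) = 9.2/(2·0.63) = 7.302, so K_p = 53.31/3.1 = 17.2.

K_p = 17.2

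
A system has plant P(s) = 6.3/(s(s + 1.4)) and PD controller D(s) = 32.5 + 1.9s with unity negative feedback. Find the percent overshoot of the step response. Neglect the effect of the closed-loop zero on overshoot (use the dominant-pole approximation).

19%

Forward path: (32.5 + 1.9s)·6.3/(s(s+1.4)). The closed-loop characteristic equation is s² + (1.4 + 6.3·1.9)s + 6.3·32.5 = 0.
That is s² + 13.37s + 204.8 = 0, so ω_n = 14.31 rad/s and ζ = 13.37/(2·14.31) = 0.4672.
%OS = 100·exp(−πζ/√(1−ζ²)) = 19%.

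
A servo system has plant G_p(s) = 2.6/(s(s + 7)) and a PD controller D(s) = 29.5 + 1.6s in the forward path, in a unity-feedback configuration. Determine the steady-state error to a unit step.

The open loop D(s)G_p(s) has a pole at the origin (type 1), so the static position error constant is infinite and e_ss = 1/(1+∞) = 0.

0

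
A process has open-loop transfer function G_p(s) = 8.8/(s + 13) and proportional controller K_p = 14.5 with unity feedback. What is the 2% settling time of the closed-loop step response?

Closed-loop transfer function: T(s) = K_p·G_p(s)/(1 + K_p·G_p(s)) = 127.6/(s + 13 + 127.6) = 127.6/(s + 140.6).
Time constant τ = 1/140.6 = 0.007112 s, so the 2% settling time is about 4τ = 0.0284 s.

T_s ≈ 0.0284 s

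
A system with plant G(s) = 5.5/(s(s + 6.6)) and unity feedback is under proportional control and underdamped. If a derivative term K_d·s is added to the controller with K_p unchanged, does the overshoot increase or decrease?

With PD the characteristic equation becomes s² + (a + K·K_d)s + K·K_p = 0; the damping term grows, ζ rises, overshoot falls.

decrease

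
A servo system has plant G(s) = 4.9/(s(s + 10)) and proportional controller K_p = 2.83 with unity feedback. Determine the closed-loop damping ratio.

The closed-loop denominator is s(s+10) + 2.83·4.9 = s² + 10s + 13.87.
Matching s² + 2ζω_n s + ω_n²: ω_n = √13.87 = 3.724 rad/s and 2ζω_n = 10, so ζ = 10/(2·3.724) = 1.34.

ζ = 1.34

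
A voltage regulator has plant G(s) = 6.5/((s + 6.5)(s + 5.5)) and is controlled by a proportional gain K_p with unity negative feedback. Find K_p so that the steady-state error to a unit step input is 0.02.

K_p = 270

For a type-0 loop with proportional control, e_ss = 1/(1 + K_p·G(0)).
G(0) = 0.1818. Require 1/(1 + K_p·0.1818) = 0.02, so 1 + 0.1818·K_p = 50.
K_p = (50 − 1)/0.1818 = 270.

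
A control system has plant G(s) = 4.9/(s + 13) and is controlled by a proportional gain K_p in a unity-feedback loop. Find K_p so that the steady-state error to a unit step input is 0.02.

The loop is type 0, so e_ss(step) = 1/(1 + K_pos) with K_pos = K_p·G(0).
G(0) = 0.3769. Require 1/(1 + K_p·0.3769) = 0.02, so 1 + 0.3769·K_p = 50.
K_p = (50 − 1)/0.3769 = 130.

K_p = 130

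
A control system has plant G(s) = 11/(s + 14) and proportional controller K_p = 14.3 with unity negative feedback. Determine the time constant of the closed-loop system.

τ = 0.00584 s

Closed-loop transfer function: T(s) = K_p·G(s)/(1 + K_p·G(s)) = 157.3/(s + 14 + 157.3) = 157.3/(s + 171.3).
Time constant τ = 1/171.3 = 0.00584 s.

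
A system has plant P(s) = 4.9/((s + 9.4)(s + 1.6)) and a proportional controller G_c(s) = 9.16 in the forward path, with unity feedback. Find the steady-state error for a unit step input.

0.251

The loop is type 0. Static position error constant K_pos = G_c(0)·P(0) = 9.16·0.3258 = 2.984.
Steady-state error to a unit step: e_ss = 1/(1+K_pos) = 1/3.984 = 0.251.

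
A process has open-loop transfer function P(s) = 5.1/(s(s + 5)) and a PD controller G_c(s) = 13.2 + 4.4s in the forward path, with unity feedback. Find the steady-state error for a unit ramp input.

0.0743

The loop has one pole at the origin (type 1). Velocity error constant K_v = lim_{s→0} s·G_c(s)P(s) = 13.2·5.1/5 = 13.46.
Steady-state error to a unit ramp: e_ss = 1/K_v = 0.0743.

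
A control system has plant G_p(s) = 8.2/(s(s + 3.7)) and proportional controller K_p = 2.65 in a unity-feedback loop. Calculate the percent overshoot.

From 1 + K_pG_p(s) = 0: s² + 3.7s + 21.73 = 0 ⇒ ω_n = 4.662, ζ = 0.3969.
%OS = 100·exp(−πζ/√(1−ζ²)) = 100·exp(−π·0.3969/√0.8425) = 25.7%.

25.7%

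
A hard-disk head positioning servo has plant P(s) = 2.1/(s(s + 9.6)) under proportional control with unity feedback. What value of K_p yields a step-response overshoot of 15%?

From %OS = 100·exp(−πζ/√(1−ζ²)) = 15%, ζ = −ln(0.15)/√(π²+ln²(0.15)) = 0.5169.
Characteristic equation s² + 9.6s + 2.1K_p = 0 gives ζ = 9.6/(2√(2.1K_p)).
Setting ζ = 0.5169: √(2.1K_p) = 9.6/(2·0.5169) = 9.286, so K_p = 86.22/2.1 = 41.1.

K_p = 41.1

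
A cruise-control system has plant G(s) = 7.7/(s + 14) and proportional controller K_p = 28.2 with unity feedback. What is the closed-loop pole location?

Closed-loop transfer function: T(s) = K_p·G(s)/(1 + K_p·G(s)) = 217.1/(s + 14 + 217.1) = 217.1/(s + 231.1).
The closed-loop pole is at s = −231.1.

s = -231.1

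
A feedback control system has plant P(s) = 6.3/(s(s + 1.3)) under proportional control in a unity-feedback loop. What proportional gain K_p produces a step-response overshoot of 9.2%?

From %OS = 100·exp(−πζ/√(1−ζ²)) = 9.2%, ζ = −ln(0.092)/√(π²+ln²(0.092)) = 0.6048.
Characteristic equation s² + 1.3s + 6.3K_p = 0 gives ζ = 1.3/(2√(6.3K_p)).
Setting ζ = 0.6048: √(6.3K_p) = 1.3/(2·0.6048) = 1.075, so K_p = 1.155/6.3 = 0.183.

K_p = 0.183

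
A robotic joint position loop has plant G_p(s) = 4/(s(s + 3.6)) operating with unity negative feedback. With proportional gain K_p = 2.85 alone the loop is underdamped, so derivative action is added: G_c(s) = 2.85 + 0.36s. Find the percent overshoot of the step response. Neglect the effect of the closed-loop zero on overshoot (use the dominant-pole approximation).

2.95%

Forward path: (2.85 + 0.36s)·4/(s(s+3.6)). The closed-loop characteristic equation is s² + (3.6 + 4·0.36)s + 4·2.85 = 0.
That is s² + 5.04s + 11.4 = 0, so ω_n = 3.376 rad/s and ζ = 5.04/(2·3.376) = 0.7464.
%OS = 100·exp(−πζ/√(1−ζ²)) = 2.95%.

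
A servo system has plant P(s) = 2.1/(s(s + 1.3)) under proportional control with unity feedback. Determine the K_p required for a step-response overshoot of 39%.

From %OS = 100·exp(−πζ/√(1−ζ²)) = 39%, ζ = −ln(0.39)/√(π²+ln²(0.39)) = 0.2871.
Characteristic equation s² + 1.3s + 2.1K_p = 0 gives ζ = 1.3/(2√(2.1K_p)).
Setting ζ = 0.2871: √(2.1K_p) = 1.3/(2·0.2871) = 2.264, so K_p = 5.126/2.1 = 2.44.

K_p = 2.44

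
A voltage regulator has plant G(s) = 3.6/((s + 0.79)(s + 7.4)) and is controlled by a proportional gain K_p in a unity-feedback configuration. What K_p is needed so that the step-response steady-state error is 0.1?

K_p = 14.6

The loop is type 0, so e_ss(step) = 1/(1 + K_pos) with K_pos = K_p·G(0).
G(0) = 0.6158. Require 1/(1 + K_p·0.6158) = 0.1, so 1 + 0.6158·K_p = 10.
K_p = (10 − 1)/0.6158 = 14.6.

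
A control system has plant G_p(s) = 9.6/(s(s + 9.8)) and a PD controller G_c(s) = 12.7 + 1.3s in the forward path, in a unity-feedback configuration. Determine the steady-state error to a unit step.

The open loop G_c(s)G_p(s) has a pole at the origin (type 1), so the static position error constant is infinite and e_ss = 1/(1+∞) = 0.

0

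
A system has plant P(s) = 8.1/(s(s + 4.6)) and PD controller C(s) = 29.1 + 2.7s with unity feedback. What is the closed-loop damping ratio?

Forward path: (29.1 + 2.7s)·8.1/(s(s+4.6)). The closed-loop characteristic equation is s² + (4.6 + 8.1·2.7)s + 8.1·29.1 = 0.
That is s² + 26.47s + 235.7 = 0, so ω_n = 15.35 rad/s and ζ = 26.47/(2·15.35) = 0.8621.

ζ = 0.862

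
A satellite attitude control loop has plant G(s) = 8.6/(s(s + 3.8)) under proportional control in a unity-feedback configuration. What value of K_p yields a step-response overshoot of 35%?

K_p = 4.18

From %OS = 100·exp(−πζ/√(1−ζ²)) = 35%, ζ = −ln(0.35)/√(π²+ln²(0.35)) = 0.3169.
Characteristic equation s² + 3.8s + 8.6K_p = 0 gives ζ = 3.8/(2√(8.6K_p)).
Setting ζ = 0.3169: √(8.6K_p) = 3.8/(2·0.3169) = 5.995, so K_p = 35.94/8.6 = 4.18.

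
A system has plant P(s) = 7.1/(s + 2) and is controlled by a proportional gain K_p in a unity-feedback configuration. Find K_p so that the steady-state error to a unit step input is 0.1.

K_p = 2.54

The loop is type 0, so e_ss(step) = 1/(1 + K_pos) with K_pos = K_p·P(0).
P(0) = 3.55. Require 1/(1 + K_p·3.55) = 0.1, so 1 + 3.55·K_p = 10.
K_p = (10 − 1)/3.55 = 2.54.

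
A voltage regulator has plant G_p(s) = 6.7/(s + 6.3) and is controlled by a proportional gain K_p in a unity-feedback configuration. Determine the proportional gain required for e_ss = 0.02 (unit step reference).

Steady-state error for a unit step on this type-0 loop is 1/(1 + K_p·G_p(0)).
G_p(0) = 1.063. Require 1/(1 + K_p·1.063) = 0.02, so 1 + 1.063·K_p = 50.
K_p = (50 − 1)/1.063 = 46.1.

K_p = 46.1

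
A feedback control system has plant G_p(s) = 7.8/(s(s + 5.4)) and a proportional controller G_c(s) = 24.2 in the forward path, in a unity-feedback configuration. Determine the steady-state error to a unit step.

The open loop G_c(s)G_p(s) has a pole at the origin (type 1), so the static position error constant is infinite and e_ss = 1/(1+∞) = 0.

0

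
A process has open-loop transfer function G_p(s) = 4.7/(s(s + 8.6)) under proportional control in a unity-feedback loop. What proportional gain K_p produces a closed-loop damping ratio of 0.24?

K_p = 68.3

Closed-loop characteristic equation: s² + 8.6s + K_p·4.7 = 0.
So ω_n = √(4.7K_p) and 2ζω_n = 8.6, giving ζ = 8.6/(2√(4.7K_p)).
Setting ζ = 0.24: √(4.7K_p) = 8.6/(2·0.24) = 17.92, so K_p = 321/4.7 = 68.3.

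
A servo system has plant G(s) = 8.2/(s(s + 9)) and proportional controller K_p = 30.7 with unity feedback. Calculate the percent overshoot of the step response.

The closed-loop denominator s² + 9s + 251.7 gives ω_n = √251.7 = 15.87 and ζ = 9/(2ω_n) = 0.2836.
%OS = 100·exp(−πζ/√(1−ζ²)) = 100·exp(−π·0.2836/√0.9196) = 39.5%.

39.5%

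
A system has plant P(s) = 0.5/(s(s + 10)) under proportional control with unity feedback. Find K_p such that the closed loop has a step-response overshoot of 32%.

K_p = 430

From %OS = 100·exp(−πζ/√(1−ζ²)) = 32%, ζ = −ln(0.32)/√(π²+ln²(0.32)) = 0.341.
Characteristic equation s² + 10s + 0.5K_p = 0 gives ζ = 10/(2√(0.5K_p)).
Setting ζ = 0.341: √(0.5K_p) = 10/(2·0.341) = 14.66, so K_p = 215/0.5 = 430.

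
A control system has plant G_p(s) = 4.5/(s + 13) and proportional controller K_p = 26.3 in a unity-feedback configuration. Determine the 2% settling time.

T_s ≈ 0.0305 s

Closed-loop transfer function: T(s) = K_p·G_p(s)/(1 + K_p·G_p(s)) = 118.4/(s + 13 + 118.4) = 118.4/(s + 131.4).
Time constant τ = 1/131.4 = 0.007613 s, so the 2% settling time is about 4τ = 0.0305 s.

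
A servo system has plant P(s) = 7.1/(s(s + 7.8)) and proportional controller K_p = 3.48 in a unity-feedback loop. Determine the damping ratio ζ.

ζ = 0.785

The closed-loop denominator is s(s+7.8) + 3.48·7.1 = s² + 7.8s + 24.71.
Matching s² + 2ζω_n s + ω_n²: ω_n = √24.71 = 4.971 rad/s and 2ζω_n = 7.8, so ζ = 7.8/(2·4.971) = 0.785.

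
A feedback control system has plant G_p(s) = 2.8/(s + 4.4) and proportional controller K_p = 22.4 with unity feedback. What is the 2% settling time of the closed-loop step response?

T_s ≈ 0.0596 s

Closed-loop transfer function: T(s) = K_p·G_p(s)/(1 + K_p·G_p(s)) = 62.72/(s + 4.4 + 62.72) = 62.72/(s + 67.12).
Time constant τ = 1/67.12 = 0.0149 s, so the 2% settling time is about 4τ = 0.0596 s.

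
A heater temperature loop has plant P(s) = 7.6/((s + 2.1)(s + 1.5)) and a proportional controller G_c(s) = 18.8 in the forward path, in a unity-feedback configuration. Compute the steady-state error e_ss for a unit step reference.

The loop is type 0. Static position error constant K_pos = G_c(0)·P(0) = 18.8·2.413 = 45.36.
Steady-state error to a unit step: e_ss = 1/(1+K_pos) = 1/46.36 = 0.0216.

0.0216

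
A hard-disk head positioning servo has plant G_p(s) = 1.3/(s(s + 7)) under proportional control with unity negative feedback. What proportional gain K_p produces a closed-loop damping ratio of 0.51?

K_p = 36.2

Closed-loop characteristic equation: s² + 7s + K_p·1.3 = 0.
So ω_n = √(1.3K_p) and 2ζω_n = 7, giving ζ = 7/(2√(1.3K_p)).
Setting ζ = 0.51: √(1.3K_p) = 7/(2·0.51) = 6.863, so K_p = 47.1/1.3 = 36.2.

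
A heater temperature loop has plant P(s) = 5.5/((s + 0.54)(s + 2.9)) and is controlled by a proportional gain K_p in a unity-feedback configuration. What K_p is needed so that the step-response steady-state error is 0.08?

K_p = 3.27

For a type-0 loop with proportional control, e_ss = 1/(1 + K_p·P(0)).
P(0) = 3.512. Require 1/(1 + K_p·3.512) = 0.08, so 1 + 3.512·K_p = 12.5.
K_p = (12.5 − 1)/3.512 = 3.27.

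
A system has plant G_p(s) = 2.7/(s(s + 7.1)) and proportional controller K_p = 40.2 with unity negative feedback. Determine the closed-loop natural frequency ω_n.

ω_n = 10.4 rad/s

The closed-loop denominator is s(s+7.1) + 40.2·2.7 = s² + 7.1s + 108.5.
Matching s² + 2ζω_n s + ω_n²: ω_n = √108.5 = 10.42 rad/s and 2ζω_n = 7.1, so ζ = 7.1/(2·10.42) = 0.341.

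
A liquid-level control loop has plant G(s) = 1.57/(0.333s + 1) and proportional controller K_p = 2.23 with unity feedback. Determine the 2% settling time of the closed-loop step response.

T_s ≈ 0.296 s

Closed loop: T(s) = K_p·G/(1+K_p·G) = 3.501/(0.333s + 1 + 3.501), with pole at s = −(1 + 3.501)/0.333 = −13.52.
τ = 1/13.52 = 0.07398 s, so 2% settling time ≈ 4τ = 0.296 s.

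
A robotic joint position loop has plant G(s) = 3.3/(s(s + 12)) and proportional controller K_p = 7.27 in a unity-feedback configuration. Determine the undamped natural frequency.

ω_n = 4.9 rad/s

With unity feedback the closed-loop characteristic equation is s² + 12s + 7.27·3.3 = s² + 12s + 23.99 = 0.
Matching s² + 2ζω_n s + ω_n²: ω_n = √23.99 = 4.898 rad/s and 2ζω_n = 12, so ζ = 12/(2·4.898) = 1.22.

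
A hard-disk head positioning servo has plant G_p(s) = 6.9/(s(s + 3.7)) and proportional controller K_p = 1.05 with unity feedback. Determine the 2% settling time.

T_s ≈ 2.16 s

From 1 + K_pG_p(s) = 0: s² + 3.7s + 7.245 = 0 ⇒ ω_n = 2.692, ζ = 0.6873.
2% settling time T_s ≈ 4/(ζω_n) = 4/1.85 = 2.16 s.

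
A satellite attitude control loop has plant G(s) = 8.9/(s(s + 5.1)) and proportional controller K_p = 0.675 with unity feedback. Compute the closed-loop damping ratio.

With unity feedback the closed-loop characteristic equation is s² + 5.1s + 0.675·8.9 = s² + 5.1s + 6.008 = 0.
So ω_n² = 6.008 ⇒ ω_n = 2.451 rad/s, and ζ = 5.1/(2ω_n) = 1.04.

ζ = 1.04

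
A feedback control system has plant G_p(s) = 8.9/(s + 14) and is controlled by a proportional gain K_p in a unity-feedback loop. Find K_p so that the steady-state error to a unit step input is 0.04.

K_p = 37.8

Steady-state error for a unit step on this type-0 loop is 1/(1 + K_p·G_p(0)).
G_p(0) = 0.6357. Require 1/(1 + K_p·0.6357) = 0.04, so 1 + 0.6357·K_p = 25.
K_p = (25 − 1)/0.6357 = 37.8.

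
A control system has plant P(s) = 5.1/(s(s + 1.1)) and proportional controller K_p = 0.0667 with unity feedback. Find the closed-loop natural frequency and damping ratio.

ω_n = 0.583 rad/s, ζ = 0.943

The closed-loop denominator is s(s+1.1) + 0.0667·5.1 = s² + 1.1s + 0.3402.
So ω_n² = 0.3402 ⇒ ω_n = 0.5832 rad/s, and ζ = 1.1/(2ω_n) = 0.943.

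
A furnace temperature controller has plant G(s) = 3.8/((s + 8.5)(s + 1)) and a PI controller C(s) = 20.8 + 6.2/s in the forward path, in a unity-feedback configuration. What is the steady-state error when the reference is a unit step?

0

The open loop C(s)G(s) has a pole at the origin (type 1), so the static position error constant is infinite and e_ss = 1/(1+∞) = 0.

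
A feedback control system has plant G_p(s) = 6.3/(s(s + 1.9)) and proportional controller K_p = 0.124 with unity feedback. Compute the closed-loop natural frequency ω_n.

With unity feedback the closed-loop characteristic equation is s² + 1.9s + 0.124·6.3 = s² + 1.9s + 0.7812 = 0.
Matching s² + 2ζω_n s + ω_n²: ω_n = √0.7812 = 0.8839 rad/s and 2ζω_n = 1.9, so ζ = 1.9/(2·0.8839) = 1.07.

ω_n = 0.884 rad/s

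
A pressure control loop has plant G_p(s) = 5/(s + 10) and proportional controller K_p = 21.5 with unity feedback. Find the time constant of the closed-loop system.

τ = 0.00851 s

Closed-loop transfer function: T(s) = K_p·G_p(s)/(1 + K_p·G_p(s)) = 107.5/(s + 10 + 107.5) = 107.5/(s + 117.5).
Time constant τ = 1/117.5 = 0.00851 s.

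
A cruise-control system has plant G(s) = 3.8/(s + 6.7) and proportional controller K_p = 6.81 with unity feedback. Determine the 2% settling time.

T_s ≈ 0.123 s

Closed-loop transfer function: T(s) = K_p·G(s)/(1 + K_p·G(s)) = 25.88/(s + 6.7 + 25.88) = 25.88/(s + 32.58).
Time constant τ = 1/32.58 = 0.0307 s, so the 2% settling time is about 4τ = 0.123 s.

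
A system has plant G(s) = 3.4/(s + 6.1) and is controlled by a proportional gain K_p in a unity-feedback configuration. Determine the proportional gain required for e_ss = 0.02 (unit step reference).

K_p = 87.9

For a type-0 loop with proportional control, e_ss = 1/(1 + K_p·G(0)).
G(0) = 0.5574. Require 1/(1 + K_p·0.5574) = 0.02, so 1 + 0.5574·K_p = 50.
K_p = (50 − 1)/0.5574 = 87.9.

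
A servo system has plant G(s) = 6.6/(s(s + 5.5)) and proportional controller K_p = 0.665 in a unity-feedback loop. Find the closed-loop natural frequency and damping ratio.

1 + K_p·G(s) = 0 gives s² + 5.5s + 4.389 = 0.
Matching s² + 2ζω_n s + ω_n²: ω_n = √4.389 = 2.095 rad/s and 2ζω_n = 5.5, so ζ = 5.5/(2·2.095) = 1.31.

ω_n = 2.09 rad/s, ζ = 1.31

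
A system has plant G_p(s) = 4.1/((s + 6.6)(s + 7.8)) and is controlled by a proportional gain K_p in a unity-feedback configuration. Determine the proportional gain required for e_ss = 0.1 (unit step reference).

K_p = 113

For a type-0 loop with proportional control, e_ss = 1/(1 + K_p·G_p(0)).
G_p(0) = 0.07964. Require 1/(1 + K_p·0.07964) = 0.1, so 1 + 0.07964·K_p = 10.
K_p = (10 − 1)/0.07964 = 113.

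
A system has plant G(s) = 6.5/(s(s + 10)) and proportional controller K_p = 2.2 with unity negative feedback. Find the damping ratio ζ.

ζ = 1.32

With unity feedback the closed-loop characteristic equation is s² + 10s + 2.2·6.5 = s² + 10s + 14.3 = 0.
Matching s² + 2ζω_n s + ω_n²: ω_n = √14.3 = 3.782 rad/s and 2ζω_n = 10, so ζ = 10/(2·3.782) = 1.32.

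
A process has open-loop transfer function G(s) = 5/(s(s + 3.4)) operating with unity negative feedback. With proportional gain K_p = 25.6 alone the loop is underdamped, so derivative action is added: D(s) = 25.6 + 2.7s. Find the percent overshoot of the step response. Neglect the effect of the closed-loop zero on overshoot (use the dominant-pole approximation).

Forward path: (25.6 + 2.7s)·5/(s(s+3.4)). The closed-loop characteristic equation is s² + (3.4 + 5·2.7)s + 5·25.6 = 0.
That is s² + 16.9s + 128 = 0, so ω_n = 11.31 rad/s and ζ = 16.9/(2·11.31) = 0.7469.
%OS = 100·exp(−πζ/√(1−ζ²)) = 2.93%.

2.93%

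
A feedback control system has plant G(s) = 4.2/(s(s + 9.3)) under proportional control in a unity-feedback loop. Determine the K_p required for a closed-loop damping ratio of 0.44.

Closed-loop characteristic equation: s² + 9.3s + K_p·4.2 = 0.
So ω_n = √(4.2K_p) and 2ζω_n = 9.3, giving ζ = 9.3/(2√(4.2K_p)).
Setting ζ = 0.44: √(4.2K_p) = 9.3/(2·0.44) = 10.57, so K_p = 111.7/4.2 = 26.6.

K_p = 26.6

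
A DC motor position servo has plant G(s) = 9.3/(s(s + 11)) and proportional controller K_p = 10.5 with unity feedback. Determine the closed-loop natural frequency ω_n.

ω_n = 9.88 rad/s

The closed-loop denominator is s(s+11) + 10.5·9.3 = s² + 11s + 97.65.
So ω_n² = 97.65 ⇒ ω_n = 9.882 rad/s, and ζ = 11/(2ω_n) = 0.557.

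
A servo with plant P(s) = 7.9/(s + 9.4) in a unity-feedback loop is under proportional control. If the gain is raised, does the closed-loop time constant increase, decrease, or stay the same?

decrease

The closed-loop bandwidth 9.4+K_p·7.9 grows with K_p, so τ shrinks.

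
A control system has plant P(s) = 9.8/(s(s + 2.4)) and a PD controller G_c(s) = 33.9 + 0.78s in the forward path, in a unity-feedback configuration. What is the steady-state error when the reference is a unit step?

The open loop G_c(s)P(s) has a pole at the origin (type 1), so the static position error constant is infinite and e_ss = 1/(1+∞) = 0.

0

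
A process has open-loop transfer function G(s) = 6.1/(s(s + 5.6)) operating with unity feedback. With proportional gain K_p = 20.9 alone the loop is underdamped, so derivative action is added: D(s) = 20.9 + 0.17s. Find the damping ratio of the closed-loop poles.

Forward path: (20.9 + 0.17s)·6.1/(s(s+5.6)). The closed-loop characteristic equation is s² + (5.6 + 6.1·0.17)s + 6.1·20.9 = 0.
That is s² + 6.637s + 127.5 = 0, so ω_n = 11.29 rad/s and ζ = 6.637/(2·11.29) = 0.2939.

ζ = 0.294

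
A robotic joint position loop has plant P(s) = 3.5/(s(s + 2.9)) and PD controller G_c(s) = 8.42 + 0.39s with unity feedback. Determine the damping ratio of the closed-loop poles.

Forward path: (8.42 + 0.39s)·3.5/(s(s+2.9)). The closed-loop characteristic equation is s² + (2.9 + 3.5·0.39)s + 3.5·8.42 = 0.
That is s² + 4.265s + 29.47 = 0, so ω_n = 5.429 rad/s and ζ = 4.265/(2·5.429) = 0.3928.

ζ = 0.393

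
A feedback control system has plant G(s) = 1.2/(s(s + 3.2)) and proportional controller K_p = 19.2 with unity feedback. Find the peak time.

T_p = 0.694 s

Closed-loop characteristic equation: s² + 3.2s + 23.04 = 0, so ω_n = 4.8 rad/s and ζ = 3.2/(2·4.8) = 0.3333.
Damped frequency ω_d = ω_n√(1−ζ²) = 4.525 rad/s, so peak time T_p = π/ω_d = 0.694 s.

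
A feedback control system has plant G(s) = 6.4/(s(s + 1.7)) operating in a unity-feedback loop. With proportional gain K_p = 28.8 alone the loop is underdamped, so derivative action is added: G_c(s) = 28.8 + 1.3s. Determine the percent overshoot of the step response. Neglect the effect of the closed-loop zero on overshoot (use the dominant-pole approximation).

28.7%

Forward path: (28.8 + 1.3s)·6.4/(s(s+1.7)). The closed-loop characteristic equation is s² + (1.7 + 6.4·1.3)s + 6.4·28.8 = 0.
That is s² + 10.02s + 184.3 = 0, so ω_n = 13.58 rad/s and ζ = 10.02/(2·13.58) = 0.369.
%OS = 100·exp(−πζ/√(1−ζ²)) = 28.7%.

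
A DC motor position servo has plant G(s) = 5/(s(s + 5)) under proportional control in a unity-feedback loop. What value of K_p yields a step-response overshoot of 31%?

K_p = 10.2

From %OS = 100·exp(−πζ/√(1−ζ²)) = 31%, ζ = −ln(0.31)/√(π²+ln²(0.31)) = 0.3493.
Characteristic equation s² + 5s + 5K_p = 0 gives ζ = 5/(2√(5K_p)).
Setting ζ = 0.3493: √(5K_p) = 5/(2·0.3493) = 7.157, so K_p = 51.22/5 = 10.2.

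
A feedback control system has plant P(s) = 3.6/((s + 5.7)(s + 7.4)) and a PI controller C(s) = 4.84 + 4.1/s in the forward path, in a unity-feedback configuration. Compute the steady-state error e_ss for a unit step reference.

0

The open loop C(s)P(s) has a pole at the origin (type 1), so the static position error constant is infinite and e_ss = 1/(1+∞) = 0.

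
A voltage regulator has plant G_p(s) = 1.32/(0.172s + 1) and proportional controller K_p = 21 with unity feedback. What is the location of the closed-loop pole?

Closed loop: T(s) = K_p·G_p/(1+K_p·G_p) = 27.72/(0.172s + 1 + 27.72), with pole at s = −(1 + 27.72)/0.172 = −167.

s = -167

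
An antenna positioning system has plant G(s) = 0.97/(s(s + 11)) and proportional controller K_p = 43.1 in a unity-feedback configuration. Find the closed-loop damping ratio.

1 + K_p·G(s) = 0 gives s² + 11s + 41.81 = 0.
So ω_n² = 41.81 ⇒ ω_n = 6.466 rad/s, and ζ = 11/(2ω_n) = 0.851.

ζ = 0.851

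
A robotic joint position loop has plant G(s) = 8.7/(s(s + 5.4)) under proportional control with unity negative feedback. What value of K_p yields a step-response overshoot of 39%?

K_p = 10.2

From %OS = 100·exp(−πζ/√(1−ζ²)) = 39%, ζ = −ln(0.39)/√(π²+ln²(0.39)) = 0.2871.
Characteristic equation s² + 5.4s + 8.7K_p = 0 gives ζ = 5.4/(2√(8.7K_p)).
Setting ζ = 0.2871: √(8.7K_p) = 5.4/(2·0.2871) = 9.404, so K_p = 88.44/8.7 = 10.2.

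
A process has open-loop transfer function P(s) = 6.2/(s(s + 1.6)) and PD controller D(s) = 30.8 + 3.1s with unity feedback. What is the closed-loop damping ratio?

Forward path: (30.8 + 3.1s)·6.2/(s(s+1.6)). The closed-loop characteristic equation is s² + (1.6 + 6.2·3.1)s + 6.2·30.8 = 0.
That is s² + 20.82s + 191 = 0, so ω_n = 13.82 rad/s and ζ = 20.82/(2·13.82) = 0.7533.

ζ = 0.753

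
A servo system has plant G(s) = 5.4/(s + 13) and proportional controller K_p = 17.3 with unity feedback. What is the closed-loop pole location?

Closed-loop transfer function: T(s) = K_p·G(s)/(1 + K_p·G(s)) = 93.42/(s + 13 + 93.42) = 93.42/(s + 106.4).
The closed-loop pole is at s = −106.4.

s = -106.4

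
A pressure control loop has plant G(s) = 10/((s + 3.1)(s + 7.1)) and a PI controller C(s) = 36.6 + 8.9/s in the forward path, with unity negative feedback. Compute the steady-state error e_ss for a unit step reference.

0

The open loop C(s)G(s) has a pole at the origin (type 1), so the static position error constant is infinite and e_ss = 1/(1+∞) = 0.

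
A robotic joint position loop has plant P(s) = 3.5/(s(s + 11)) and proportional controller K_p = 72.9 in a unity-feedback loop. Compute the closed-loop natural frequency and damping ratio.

ω_n = 16 rad/s, ζ = 0.344

The closed-loop denominator is s(s+11) + 72.9·3.5 = s² + 11s + 255.2.
So ω_n² = 255.2 ⇒ ω_n = 15.97 rad/s, and ζ = 11/(2ω_n) = 0.344.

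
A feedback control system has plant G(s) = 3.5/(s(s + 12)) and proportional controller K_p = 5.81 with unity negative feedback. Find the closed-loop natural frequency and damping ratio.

ω_n = 4.51 rad/s, ζ = 1.33

The closed-loop denominator is s(s+12) + 5.81·3.5 = s² + 12s + 20.33.
Matching s² + 2ζω_n s + ω_n²: ω_n = √20.33 = 4.509 rad/s and 2ζω_n = 12, so ζ = 12/(2·4.509) = 1.33.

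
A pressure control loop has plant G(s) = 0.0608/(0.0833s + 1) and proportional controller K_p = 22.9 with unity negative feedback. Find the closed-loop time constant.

τ = 0.0348 s

Closed loop: T(s) = K_p·G/(1+K_p·G) = 1.392/(0.0833s + 1 + 1.392), with pole at s = −(1 + 1.392)/0.0833 = −28.72.
Closed-loop time constant τ = 1/28.72 = 0.0348 s.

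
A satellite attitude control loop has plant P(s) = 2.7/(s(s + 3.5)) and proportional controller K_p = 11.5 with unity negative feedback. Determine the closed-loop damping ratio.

ζ = 0.314

With unity feedback the closed-loop characteristic equation is s² + 3.5s + 11.5·2.7 = s² + 3.5s + 31.05 = 0.
So ω_n² = 31.05 ⇒ ω_n = 5.572 rad/s, and ζ = 3.5/(2ω_n) = 0.314.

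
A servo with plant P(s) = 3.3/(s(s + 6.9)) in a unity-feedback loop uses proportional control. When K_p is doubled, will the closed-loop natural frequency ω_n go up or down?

ω_n = √(3.3·K_p), which grows with K_p.

increase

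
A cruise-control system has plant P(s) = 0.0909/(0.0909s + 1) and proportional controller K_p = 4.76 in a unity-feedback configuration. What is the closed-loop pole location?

Closed loop: T(s) = K_p·P/(1+K_p·P) = 0.4327/(0.0909s + 1 + 0.4327), with pole at s = −(1 + 0.4327)/0.0909 = −15.76.

s = -15.76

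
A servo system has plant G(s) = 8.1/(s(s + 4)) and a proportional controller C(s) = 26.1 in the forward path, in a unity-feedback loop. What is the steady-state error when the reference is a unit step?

The open loop C(s)G(s) has a pole at the origin (type 1), so the static position error constant is infinite and e_ss = 1/(1+∞) = 0.

0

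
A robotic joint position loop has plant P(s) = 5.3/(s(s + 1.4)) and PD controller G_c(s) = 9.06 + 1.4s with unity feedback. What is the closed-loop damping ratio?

Forward path: (9.06 + 1.4s)·5.3/(s(s+1.4)). The closed-loop characteristic equation is s² + (1.4 + 5.3·1.4)s + 5.3·9.06 = 0.
That is s² + 8.82s + 48.02 = 0, so ω_n = 6.93 rad/s and ζ = 8.82/(2·6.93) = 0.6364.

ζ = 0.636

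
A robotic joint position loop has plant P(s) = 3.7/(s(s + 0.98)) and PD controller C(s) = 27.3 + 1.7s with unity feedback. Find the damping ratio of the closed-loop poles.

Forward path: (27.3 + 1.7s)·3.7/(s(s+0.98)). The closed-loop characteristic equation is s² + (0.98 + 3.7·1.7)s + 3.7·27.3 = 0.
That is s² + 7.27s + 101 = 0, so ω_n = 10.05 rad/s and ζ = 7.27/(2·10.05) = 0.3617.

ζ = 0.362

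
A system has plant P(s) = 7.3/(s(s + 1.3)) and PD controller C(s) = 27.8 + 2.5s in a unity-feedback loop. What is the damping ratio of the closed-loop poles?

Forward path: (27.8 + 2.5s)·7.3/(s(s+1.3)). The closed-loop characteristic equation is s² + (1.3 + 7.3·2.5)s + 7.3·27.8 = 0.
That is s² + 19.55s + 202.9 = 0, so ω_n = 14.25 rad/s and ζ = 19.55/(2·14.25) = 0.6862.

ζ = 0.686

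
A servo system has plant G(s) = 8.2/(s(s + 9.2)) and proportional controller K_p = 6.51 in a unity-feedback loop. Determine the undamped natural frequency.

With unity feedback the closed-loop characteristic equation is s² + 9.2s + 6.51·8.2 = s² + 9.2s + 53.38 = 0.
Matching s² + 2ζω_n s + ω_n²: ω_n = √53.38 = 7.306 rad/s and 2ζω_n = 9.2, so ζ = 9.2/(2·7.306) = 0.63.

ω_n = 7.31 rad/s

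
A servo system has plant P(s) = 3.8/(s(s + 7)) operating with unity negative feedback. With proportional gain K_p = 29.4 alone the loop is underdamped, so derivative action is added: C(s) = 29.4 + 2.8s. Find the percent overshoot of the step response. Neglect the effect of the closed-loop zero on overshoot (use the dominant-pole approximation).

0.859%

Forward path: (29.4 + 2.8s)·3.8/(s(s+7)). The closed-loop characteristic equation is s² + (7 + 3.8·2.8)s + 3.8·29.4 = 0.
That is s² + 17.64s + 111.7 = 0, so ω_n = 10.57 rad/s and ζ = 17.64/(2·10.57) = 0.8345.
%OS = 100·exp(−πζ/√(1−ζ²)) = 0.859%.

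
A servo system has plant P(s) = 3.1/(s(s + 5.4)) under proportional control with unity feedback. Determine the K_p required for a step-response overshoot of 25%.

K_p = 14.4

From %OS = 100·exp(−πζ/√(1−ζ²)) = 25%, ζ = −ln(0.25)/√(π²+ln²(0.25)) = 0.4037.
Characteristic equation s² + 5.4s + 3.1K_p = 0 gives ζ = 5.4/(2√(3.1K_p)).
Setting ζ = 0.4037: √(3.1K_p) = 5.4/(2·0.4037) = 6.688, so K_p = 44.73/3.1 = 14.4.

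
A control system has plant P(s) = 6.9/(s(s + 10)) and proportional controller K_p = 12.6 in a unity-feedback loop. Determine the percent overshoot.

From 1 + K_pP(s) = 0: s² + 10s + 86.94 = 0 ⇒ ω_n = 9.324, ζ = 0.5362.
%OS = 100·exp(−πζ/√(1−ζ²)) = 100·exp(−π·0.5362/√0.7124) = 13.6%.

13.6%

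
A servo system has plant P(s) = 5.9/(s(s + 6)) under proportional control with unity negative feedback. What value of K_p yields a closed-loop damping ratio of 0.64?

Closed-loop characteristic equation: s² + 6s + K_p·5.9 = 0.
So ω_n = √(5.9K_p) and 2ζω_n = 6, giving ζ = 6/(2√(5.9K_p)).
Setting ζ = 0.64: √(5.9K_p) = 6/(2·0.64) = 4.688, so K_p = 21.97/5.9 = 3.72.

K_p = 3.72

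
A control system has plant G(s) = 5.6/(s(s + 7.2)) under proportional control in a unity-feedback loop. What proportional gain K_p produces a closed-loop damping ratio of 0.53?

Closed-loop characteristic equation: s² + 7.2s + K_p·5.6 = 0.
So ω_n = √(5.6K_p) and 2ζω_n = 7.2, giving ζ = 7.2/(2√(5.6K_p)).
Setting ζ = 0.53: √(5.6K_p) = 7.2/(2·0.53) = 6.792, so K_p = 46.14/5.6 = 8.24.

K_p = 8.24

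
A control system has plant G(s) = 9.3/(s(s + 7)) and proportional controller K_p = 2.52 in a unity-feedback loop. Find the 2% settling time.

T_s ≈ 1.14 s

The closed-loop denominator s² + 7s + 23.44 gives ω_n = √23.44 = 4.841 and ζ = 7/(2ω_n) = 0.723.
2% settling time T_s ≈ 4/(ζω_n) = 4/3.5 = 1.14 s.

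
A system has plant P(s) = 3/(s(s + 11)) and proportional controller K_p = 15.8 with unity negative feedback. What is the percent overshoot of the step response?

1.54%

The closed-loop denominator s² + 11s + 47.4 gives ω_n = √47.4 = 6.885 and ζ = 11/(2ω_n) = 0.7989.
%OS = 100·exp(−πζ/√(1−ζ²)) = 100·exp(−π·0.7989/√0.3618) = 1.54%.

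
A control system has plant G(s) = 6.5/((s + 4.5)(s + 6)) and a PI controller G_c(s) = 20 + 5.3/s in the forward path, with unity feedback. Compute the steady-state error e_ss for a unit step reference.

The open loop G_c(s)G(s) has a pole at the origin (type 1), so the static position error constant is infinite and e_ss = 1/(1+∞) = 0.

0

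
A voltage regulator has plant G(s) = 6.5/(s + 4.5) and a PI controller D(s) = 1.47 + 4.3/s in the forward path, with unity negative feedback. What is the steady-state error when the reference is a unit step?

The open loop D(s)G(s) has a pole at the origin (type 1), so the static position error constant is infinite and e_ss = 1/(1+∞) = 0.

0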